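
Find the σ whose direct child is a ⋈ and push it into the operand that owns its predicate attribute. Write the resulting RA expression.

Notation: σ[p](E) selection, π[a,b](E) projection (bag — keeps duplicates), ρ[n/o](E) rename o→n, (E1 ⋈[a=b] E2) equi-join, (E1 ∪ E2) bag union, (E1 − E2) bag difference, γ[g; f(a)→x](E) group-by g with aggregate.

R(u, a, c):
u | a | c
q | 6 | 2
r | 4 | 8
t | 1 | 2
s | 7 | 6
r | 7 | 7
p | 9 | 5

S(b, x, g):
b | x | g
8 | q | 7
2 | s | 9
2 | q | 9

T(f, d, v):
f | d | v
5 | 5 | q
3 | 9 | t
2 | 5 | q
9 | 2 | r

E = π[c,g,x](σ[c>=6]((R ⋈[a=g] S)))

σ filters on c, owned by the left side.
E' = π[c,g,x]((σ[c>=6](R) ⋈[a=g] S))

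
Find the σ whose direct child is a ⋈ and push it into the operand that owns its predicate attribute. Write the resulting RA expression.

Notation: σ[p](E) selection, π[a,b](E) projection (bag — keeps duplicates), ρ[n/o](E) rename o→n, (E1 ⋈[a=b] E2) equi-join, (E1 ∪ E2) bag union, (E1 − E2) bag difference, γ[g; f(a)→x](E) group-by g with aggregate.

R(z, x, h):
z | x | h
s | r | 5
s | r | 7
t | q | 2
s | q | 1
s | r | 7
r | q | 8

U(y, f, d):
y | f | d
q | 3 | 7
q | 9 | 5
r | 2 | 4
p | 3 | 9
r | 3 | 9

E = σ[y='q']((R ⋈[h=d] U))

σ filters on y, owned by the right side.
E' = (R ⋈[h=d] σ[y='q'](U))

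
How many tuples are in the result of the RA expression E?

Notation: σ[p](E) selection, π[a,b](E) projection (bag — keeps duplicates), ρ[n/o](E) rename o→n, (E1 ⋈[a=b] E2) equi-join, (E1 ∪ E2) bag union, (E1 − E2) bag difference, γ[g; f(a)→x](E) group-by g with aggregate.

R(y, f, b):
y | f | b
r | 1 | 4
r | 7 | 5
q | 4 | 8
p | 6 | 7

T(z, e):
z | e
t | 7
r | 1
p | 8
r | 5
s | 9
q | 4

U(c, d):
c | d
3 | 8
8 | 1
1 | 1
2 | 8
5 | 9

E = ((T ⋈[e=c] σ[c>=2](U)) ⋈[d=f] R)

Per-node cardinality:
  T → 6
  U → 5
  σ[c>=2](U) → 4
  (T ⋈[e=c] σ[c>=2](U)) → 2
  R → 4
  ((T ⋈[e=c] σ[c>=2](U)) ⋈[d=f] R) → 1

|E| = 1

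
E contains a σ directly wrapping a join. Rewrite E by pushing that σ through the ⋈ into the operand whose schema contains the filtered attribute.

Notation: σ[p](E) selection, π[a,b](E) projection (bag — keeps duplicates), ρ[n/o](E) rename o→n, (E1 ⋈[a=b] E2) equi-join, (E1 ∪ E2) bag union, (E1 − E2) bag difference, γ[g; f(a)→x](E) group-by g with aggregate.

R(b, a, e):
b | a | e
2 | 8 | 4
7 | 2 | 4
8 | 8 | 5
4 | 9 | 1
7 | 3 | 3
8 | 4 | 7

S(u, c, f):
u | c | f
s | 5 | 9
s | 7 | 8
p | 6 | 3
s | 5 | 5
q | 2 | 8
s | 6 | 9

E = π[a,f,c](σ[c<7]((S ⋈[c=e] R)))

σ filters on c, owned by the left side.
E' = π[a,f,c]((σ[c<7](S) ⋈[c=e] R))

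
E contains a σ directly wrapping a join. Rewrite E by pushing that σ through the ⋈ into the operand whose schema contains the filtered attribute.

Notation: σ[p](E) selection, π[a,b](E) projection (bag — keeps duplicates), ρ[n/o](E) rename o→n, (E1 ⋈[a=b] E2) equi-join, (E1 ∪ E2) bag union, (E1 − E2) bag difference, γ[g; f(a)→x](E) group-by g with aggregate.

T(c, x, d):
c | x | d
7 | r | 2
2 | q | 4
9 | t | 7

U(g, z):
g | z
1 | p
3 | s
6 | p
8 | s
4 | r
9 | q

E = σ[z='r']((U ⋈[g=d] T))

σ filters on z, owned by the left side.
E' = (σ[z='r'](U) ⋈[g=d] T)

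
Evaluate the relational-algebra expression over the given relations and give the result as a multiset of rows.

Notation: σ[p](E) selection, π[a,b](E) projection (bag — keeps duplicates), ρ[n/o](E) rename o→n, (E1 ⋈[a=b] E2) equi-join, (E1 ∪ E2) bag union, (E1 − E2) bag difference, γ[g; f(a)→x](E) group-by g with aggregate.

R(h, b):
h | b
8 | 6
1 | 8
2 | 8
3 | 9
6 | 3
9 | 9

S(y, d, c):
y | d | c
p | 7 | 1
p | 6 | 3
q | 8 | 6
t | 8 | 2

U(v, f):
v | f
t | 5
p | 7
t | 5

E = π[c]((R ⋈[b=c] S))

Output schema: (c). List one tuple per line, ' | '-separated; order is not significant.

Subexpression sizes:
  R → 6
  S → 4
  (R ⋈[b=c] S) → 2
  π[c]((R ⋈[b=c] S)) → 2

== RESULT ==
c
3
6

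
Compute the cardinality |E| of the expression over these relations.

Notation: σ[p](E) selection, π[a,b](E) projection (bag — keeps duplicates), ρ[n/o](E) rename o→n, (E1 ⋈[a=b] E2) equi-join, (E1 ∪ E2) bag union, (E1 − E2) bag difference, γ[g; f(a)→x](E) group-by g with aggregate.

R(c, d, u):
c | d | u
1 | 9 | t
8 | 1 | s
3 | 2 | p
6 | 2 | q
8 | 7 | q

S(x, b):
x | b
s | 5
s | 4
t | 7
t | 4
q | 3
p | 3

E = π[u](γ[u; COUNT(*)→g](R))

Per-node cardinality:
  R → 5
  γ[u; COUNT(*)→g](R) → 4
  π[u](γ[u; COUNT(*)→g](R)) → 4

|E| = 4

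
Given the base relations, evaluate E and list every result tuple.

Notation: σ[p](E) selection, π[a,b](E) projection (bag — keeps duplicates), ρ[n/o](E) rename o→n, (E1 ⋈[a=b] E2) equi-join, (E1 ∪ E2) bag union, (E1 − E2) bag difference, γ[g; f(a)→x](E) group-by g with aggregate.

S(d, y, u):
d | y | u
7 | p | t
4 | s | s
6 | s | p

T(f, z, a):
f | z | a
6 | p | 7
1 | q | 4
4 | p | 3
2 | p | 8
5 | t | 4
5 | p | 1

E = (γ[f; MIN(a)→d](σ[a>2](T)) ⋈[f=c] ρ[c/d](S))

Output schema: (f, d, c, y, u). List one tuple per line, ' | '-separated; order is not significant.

Row counts bottom-up:
  T → 6
  σ[a>2](T) → 5
  γ[f; MIN(a)→d](σ[a>2](T)) → 5
  S → 3
  ρ[c/d](S) → 3
  (γ[f; MIN(a)→d](σ[a>2](T)) ⋈[f=c] ρ[c/d](S)) → 2

== RESULT ==
f | d | c | y | u
4 | 3 | 4 | s | s
6 | 7 | 6 | s | p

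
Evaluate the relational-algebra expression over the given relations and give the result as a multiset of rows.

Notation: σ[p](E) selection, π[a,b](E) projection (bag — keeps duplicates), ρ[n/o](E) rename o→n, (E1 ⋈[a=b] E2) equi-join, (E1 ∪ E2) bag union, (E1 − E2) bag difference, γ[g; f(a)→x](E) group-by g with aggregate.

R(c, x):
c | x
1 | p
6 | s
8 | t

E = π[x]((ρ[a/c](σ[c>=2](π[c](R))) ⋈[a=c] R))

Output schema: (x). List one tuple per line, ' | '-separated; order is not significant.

Subexpression sizes:
  R → 3
  π[c](R) → 3
  σ[c>=2](π[c](R)) → 2
  ρ[a/c](σ[c>=2](π[c](R))) → 2
  R → 3
  (ρ[a/c](σ[c>=2](π[c](R))) ⋈[a=c] R) → 2
  π[x]((ρ[a/c](σ[c>=2](π[c](R))) ⋈[a=c] R)) → 2

== RESULT ==
x
s
t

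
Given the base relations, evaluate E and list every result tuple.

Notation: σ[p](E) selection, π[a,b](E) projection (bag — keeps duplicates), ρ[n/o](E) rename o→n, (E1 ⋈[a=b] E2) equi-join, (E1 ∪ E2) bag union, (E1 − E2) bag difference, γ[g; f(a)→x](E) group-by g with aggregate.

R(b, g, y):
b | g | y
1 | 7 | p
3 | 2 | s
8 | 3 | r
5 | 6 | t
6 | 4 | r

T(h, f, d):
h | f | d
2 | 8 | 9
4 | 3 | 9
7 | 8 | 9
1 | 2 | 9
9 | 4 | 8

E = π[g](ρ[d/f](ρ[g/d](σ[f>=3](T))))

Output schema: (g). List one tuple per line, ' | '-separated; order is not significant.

Per-node cardinality:
  T → 5
  σ[f>=3](T) → 4
  ρ[g/d](σ[f>=3](T)) → 4
  ρ[d/f](ρ[g/d](σ[f>=3](T))) → 4
  π[g](ρ[d/f](ρ[g/d](σ[f>=3](T)))) → 4

== RESULT ==
g
8
9
9
9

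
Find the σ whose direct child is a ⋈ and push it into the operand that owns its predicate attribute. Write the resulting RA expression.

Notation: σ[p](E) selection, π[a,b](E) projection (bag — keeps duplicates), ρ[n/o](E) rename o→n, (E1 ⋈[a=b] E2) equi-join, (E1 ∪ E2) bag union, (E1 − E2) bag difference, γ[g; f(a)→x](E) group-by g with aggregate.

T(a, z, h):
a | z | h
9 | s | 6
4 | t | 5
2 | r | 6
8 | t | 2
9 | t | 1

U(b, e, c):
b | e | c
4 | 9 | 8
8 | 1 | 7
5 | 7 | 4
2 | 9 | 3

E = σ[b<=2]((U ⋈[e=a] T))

σ filters on b, owned by the left side.
E' = (σ[b<=2](U) ⋈[e=a] T)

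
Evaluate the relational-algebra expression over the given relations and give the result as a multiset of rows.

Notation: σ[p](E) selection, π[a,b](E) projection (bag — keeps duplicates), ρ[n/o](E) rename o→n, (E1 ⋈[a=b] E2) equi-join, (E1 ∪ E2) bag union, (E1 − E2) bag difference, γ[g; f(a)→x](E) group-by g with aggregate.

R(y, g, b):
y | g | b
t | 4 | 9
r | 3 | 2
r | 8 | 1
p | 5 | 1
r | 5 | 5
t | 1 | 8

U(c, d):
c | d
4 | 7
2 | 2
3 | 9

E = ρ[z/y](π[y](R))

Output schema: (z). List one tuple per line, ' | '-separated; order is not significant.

Per-node cardinality:
  R → 6
  π[y](R) → 6
  ρ[z/y](π[y](R)) → 6

== RESULT ==
z
p
r
r
r
t
t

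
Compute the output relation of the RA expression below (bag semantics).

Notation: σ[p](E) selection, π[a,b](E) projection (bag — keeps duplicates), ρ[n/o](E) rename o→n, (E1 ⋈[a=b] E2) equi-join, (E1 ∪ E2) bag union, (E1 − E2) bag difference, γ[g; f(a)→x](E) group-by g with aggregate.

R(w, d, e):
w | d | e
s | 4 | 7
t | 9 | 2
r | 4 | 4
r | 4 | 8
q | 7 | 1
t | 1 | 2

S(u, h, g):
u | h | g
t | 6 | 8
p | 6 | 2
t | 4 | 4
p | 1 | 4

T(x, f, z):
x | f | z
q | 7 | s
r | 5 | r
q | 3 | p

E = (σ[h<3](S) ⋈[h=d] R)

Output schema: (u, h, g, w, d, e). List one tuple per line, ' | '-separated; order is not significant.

Stepwise |·|:
  S → 4
  σ[h<3](S) → 1
  R → 6
  (σ[h<3](S) ⋈[h=d] R) → 1

== RESULT ==
u | h | g | w | d | e
p | 1 | 4 | t | 1 | 2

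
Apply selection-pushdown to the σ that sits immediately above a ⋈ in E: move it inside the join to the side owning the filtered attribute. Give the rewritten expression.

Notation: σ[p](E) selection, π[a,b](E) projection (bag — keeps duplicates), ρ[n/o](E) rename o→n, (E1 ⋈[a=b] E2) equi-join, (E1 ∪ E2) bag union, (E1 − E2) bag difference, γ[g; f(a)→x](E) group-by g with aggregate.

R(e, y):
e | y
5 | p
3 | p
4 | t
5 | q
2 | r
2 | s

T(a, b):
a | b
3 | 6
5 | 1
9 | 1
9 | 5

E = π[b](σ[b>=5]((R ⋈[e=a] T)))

σ filters on b, owned by the right side.
E' = π[b]((R ⋈[e=a] σ[b>=5](T)))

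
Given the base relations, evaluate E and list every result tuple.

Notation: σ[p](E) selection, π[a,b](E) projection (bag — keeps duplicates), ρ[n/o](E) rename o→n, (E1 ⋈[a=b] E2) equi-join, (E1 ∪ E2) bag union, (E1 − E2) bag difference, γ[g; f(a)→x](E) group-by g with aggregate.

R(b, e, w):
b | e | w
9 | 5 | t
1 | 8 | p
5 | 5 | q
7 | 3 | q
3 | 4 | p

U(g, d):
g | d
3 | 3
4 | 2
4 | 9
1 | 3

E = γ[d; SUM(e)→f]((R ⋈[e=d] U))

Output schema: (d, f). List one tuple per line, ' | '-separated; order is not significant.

Subexpression sizes:
  R → 5
  U → 4
  (R ⋈[e=d] U) → 2
  γ[d; SUM(e)→f]((R ⋈[e=d] U)) → 1

== RESULT ==
d | f
3 | 6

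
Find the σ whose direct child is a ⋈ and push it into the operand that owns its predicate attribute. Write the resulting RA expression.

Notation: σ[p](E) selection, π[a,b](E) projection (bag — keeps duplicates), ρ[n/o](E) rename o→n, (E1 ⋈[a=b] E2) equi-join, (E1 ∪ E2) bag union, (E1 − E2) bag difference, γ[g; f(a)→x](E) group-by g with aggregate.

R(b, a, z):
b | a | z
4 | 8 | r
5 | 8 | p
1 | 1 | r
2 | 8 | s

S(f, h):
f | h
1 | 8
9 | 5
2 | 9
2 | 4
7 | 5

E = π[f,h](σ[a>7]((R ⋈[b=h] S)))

σ filters on a, owned by the left side.
E' = π[f,h]((σ[a>7](R) ⋈[b=h] S))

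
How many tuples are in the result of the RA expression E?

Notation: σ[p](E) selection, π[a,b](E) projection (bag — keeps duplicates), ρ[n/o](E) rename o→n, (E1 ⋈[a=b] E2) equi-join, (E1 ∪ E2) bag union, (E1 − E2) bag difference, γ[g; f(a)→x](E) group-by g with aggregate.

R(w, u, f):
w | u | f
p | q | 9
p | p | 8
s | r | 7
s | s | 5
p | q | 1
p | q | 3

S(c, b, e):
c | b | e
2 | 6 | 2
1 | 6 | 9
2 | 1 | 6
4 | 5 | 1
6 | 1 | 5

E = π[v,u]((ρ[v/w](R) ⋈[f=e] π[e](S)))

Subexpression sizes:
  R → 6
  ρ[v/w](R) → 6
  S → 5
  π[e](S) → 5
  (ρ[v/w](R) ⋈[f=e] π[e](S)) → 3
  π[v,u]((ρ[v/w](R) ⋈[f=e] π[e](S))) → 3

|E| = 3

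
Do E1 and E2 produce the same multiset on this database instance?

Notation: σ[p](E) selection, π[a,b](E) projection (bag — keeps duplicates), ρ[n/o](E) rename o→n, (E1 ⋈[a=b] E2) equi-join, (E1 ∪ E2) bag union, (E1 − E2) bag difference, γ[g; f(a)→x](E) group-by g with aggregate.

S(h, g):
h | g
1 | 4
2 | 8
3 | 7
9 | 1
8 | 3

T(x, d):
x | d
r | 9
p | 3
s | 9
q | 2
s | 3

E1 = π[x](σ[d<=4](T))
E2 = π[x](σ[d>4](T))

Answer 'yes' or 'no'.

E1 row counts bottom-up:
  T → 5
  σ[d<=4](T) → 3
  π[x](σ[d<=4](T)) → 3
E2 row counts bottom-up:
  T → 5
  σ[d>4](T) → 2
  π[x](σ[d>4](T)) → 2

E1 result:
x
p
q
s
E2 result:
x
r
s
Witness: ('p',) appears 1× in E1 but 0× in E2.

no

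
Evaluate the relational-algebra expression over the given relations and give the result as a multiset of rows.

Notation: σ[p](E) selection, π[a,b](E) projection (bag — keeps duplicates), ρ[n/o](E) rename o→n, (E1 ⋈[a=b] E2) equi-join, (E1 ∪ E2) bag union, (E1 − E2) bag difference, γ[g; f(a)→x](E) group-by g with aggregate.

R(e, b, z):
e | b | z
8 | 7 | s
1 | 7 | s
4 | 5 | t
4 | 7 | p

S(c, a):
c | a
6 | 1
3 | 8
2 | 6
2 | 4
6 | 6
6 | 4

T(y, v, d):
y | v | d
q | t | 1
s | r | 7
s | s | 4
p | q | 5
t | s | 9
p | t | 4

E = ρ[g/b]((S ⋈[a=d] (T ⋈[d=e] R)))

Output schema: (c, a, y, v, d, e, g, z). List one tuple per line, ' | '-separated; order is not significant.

Subexpression sizes:
  S → 6
  T → 6
  R → 4
  (T ⋈[d=e] R) → 5
  (S ⋈[a=d] (T ⋈[d=e] R)) → 9
  ρ[g/b]((S ⋈[a=d] (T ⋈[d=e] R))) → 9

== RESULT ==
c | a | y | v | d | e | g | z
2 | 4 | p | t | 4 | 4 | 5 | t
2 | 4 | p | t | 4 | 4 | 7 | p
2 | 4 | s | s | 4 | 4 | 5 | t
2 | 4 | s | s | 4 | 4 | 7 | p
6 | 1 | q | t | 1 | 1 | 7 | s
6 | 4 | p | t | 4 | 4 | 5 | t
6 | 4 | p | t | 4 | 4 | 7 | p
6 | 4 | s | s | 4 | 4 | 5 | t
6 | 4 | s | s | 4 | 4 | 7 | p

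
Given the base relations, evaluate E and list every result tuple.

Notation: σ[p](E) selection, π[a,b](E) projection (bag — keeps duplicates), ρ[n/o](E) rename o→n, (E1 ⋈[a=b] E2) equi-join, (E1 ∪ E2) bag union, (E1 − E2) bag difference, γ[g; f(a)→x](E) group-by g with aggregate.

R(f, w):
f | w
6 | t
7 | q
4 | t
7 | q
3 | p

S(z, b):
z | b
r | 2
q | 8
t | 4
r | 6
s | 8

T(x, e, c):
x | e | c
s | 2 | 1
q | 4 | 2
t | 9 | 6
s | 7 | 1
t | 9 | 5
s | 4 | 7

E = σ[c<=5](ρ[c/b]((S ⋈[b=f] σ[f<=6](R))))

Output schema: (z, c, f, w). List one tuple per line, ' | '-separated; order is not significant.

Subexpression sizes:
  S → 5
  R → 5
  σ[f<=6](R) → 3
  (S ⋈[b=f] σ[f<=6](R)) → 2
  ρ[c/b]((S ⋈[b=f] σ[f<=6](R))) → 2
  σ[c<=5](ρ[c/b]((S ⋈[b=f] σ[f<=6](R)))) → 1

== RESULT ==
z | c | f | w
t | 4 | 4 | t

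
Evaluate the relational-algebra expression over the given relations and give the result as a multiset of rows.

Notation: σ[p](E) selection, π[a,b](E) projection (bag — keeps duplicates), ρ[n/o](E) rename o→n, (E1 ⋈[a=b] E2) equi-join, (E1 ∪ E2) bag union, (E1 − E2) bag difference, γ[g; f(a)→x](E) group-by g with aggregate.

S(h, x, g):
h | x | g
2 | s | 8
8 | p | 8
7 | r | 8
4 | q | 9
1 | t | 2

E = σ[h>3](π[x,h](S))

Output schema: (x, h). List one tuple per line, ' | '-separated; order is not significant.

Row counts bottom-up:
  S → 5
  π[x,h](S) → 5
  σ[h>3](π[x,h](S)) → 3

== RESULT ==
x | h
p | 8
q | 4
r | 7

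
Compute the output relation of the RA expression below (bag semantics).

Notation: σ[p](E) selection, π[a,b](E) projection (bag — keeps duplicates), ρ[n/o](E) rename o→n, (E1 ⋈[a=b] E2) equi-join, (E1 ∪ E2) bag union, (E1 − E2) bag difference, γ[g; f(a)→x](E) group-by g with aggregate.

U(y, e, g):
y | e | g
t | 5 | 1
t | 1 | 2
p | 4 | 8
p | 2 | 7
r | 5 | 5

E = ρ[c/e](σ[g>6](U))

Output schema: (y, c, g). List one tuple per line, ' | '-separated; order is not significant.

Stepwise |·|:
  U → 5
  σ[g>6](U) → 2
  ρ[c/e](σ[g>6](U)) → 2

== RESULT ==
y | c | g
p | 2 | 7
p | 4 | 8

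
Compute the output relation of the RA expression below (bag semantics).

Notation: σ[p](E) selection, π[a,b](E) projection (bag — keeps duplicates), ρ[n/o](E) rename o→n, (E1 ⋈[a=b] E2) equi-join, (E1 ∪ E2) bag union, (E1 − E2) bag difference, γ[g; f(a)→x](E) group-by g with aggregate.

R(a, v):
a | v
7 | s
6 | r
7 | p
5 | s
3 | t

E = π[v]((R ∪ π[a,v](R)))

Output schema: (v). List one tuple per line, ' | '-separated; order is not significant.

Per-node cardinality:
  R → 5
  R → 5
  π[a,v](R) → 5
  (R ∪ π[a,v](R)) → 10
  π[v]((R ∪ π[a,v](R))) → 10

== RESULT ==
v
p
p
r
r
s
s
s
s
t
t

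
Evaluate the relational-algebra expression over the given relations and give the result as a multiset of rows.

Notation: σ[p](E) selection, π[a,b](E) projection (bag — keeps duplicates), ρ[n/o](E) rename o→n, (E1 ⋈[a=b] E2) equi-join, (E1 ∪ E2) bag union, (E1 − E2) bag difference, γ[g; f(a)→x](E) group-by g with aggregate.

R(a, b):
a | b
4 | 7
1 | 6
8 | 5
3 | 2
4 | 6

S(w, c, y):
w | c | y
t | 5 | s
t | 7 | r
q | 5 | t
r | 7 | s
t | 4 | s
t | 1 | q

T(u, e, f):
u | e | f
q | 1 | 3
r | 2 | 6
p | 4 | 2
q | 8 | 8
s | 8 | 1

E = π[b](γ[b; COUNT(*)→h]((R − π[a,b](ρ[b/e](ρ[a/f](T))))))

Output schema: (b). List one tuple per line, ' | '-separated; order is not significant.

Subexpression sizes:
  R → 5
  T → 5
  ρ[a/f](T) → 5
  ρ[b/e](ρ[a/f](T)) → 5
  π[a,b](ρ[b/e](ρ[a/f](T))) → 5
  (R − π[a,b](ρ[b/e](ρ[a/f](T)))) → 5
  γ[b; COUNT(*)→h]((R − π[a,b](ρ[b/e](ρ[a/f](T))))) → 4
  π[b](γ[b; COUNT(*)→h]((R − π[a,b](ρ[b/e](ρ[a/f](T)))))) → 4

== RESULT ==
b
2
5
6
7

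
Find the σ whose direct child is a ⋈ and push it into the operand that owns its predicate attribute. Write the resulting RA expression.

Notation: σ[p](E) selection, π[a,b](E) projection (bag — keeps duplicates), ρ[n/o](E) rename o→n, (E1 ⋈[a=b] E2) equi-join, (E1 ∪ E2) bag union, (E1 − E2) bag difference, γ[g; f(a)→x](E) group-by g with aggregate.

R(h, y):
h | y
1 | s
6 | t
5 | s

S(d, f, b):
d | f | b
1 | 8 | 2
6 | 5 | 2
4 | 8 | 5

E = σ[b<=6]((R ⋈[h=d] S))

σ filters on b, owned by the right side.
E' = (R ⋈[h=d] σ[b<=6](S))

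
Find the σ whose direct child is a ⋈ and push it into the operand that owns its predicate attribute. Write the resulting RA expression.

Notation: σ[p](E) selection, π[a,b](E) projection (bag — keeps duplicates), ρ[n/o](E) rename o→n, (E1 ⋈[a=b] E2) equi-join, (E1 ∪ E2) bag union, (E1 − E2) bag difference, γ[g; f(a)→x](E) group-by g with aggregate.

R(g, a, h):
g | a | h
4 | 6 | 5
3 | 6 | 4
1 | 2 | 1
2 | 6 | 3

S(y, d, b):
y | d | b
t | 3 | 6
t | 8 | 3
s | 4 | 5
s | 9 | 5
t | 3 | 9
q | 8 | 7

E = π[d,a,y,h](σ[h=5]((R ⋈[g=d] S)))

σ filters on h, owned by the left side.
E' = π[d,a,y,h]((σ[h=5](R) ⋈[g=d] S))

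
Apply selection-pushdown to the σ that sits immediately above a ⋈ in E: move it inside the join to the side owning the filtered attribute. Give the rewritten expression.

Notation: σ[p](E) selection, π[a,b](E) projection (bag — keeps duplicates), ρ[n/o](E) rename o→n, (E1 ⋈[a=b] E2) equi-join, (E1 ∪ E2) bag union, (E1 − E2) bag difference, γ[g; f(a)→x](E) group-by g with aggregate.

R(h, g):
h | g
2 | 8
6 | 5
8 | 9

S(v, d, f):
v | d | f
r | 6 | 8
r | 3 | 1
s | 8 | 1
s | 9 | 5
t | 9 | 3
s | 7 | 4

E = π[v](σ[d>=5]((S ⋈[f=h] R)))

σ filters on d, owned by the left side.
E' = π[v]((σ[d>=5](S) ⋈[f=h] R))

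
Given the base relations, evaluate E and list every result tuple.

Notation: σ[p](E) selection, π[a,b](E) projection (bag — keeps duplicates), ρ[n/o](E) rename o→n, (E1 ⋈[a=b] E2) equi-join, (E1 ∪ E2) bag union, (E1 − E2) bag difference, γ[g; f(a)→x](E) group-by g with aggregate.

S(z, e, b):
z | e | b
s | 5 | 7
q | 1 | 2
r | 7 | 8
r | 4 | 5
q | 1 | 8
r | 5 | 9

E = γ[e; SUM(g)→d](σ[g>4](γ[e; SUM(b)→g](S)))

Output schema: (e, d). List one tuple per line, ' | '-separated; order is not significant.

Subexpression sizes:
  S → 6
  γ[e; SUM(b)→g](S) → 4
  σ[g>4](γ[e; SUM(b)→g](S)) → 4
  γ[e; SUM(g)→d](σ[g>4](γ[e; SUM(b)→g](S))) → 4

== RESULT ==
e | d
1 | 10
4 | 5
5 | 16
7 | 8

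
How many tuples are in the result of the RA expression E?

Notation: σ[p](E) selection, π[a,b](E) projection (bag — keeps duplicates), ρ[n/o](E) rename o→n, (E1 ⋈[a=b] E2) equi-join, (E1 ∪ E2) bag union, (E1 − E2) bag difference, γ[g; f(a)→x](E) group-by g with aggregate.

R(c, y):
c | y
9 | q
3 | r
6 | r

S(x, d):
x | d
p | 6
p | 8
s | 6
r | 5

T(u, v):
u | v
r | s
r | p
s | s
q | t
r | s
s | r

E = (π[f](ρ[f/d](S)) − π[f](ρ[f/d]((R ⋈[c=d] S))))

Subexpression sizes:
  S → 4
  ρ[f/d](S) → 4
  π[f](ρ[f/d](S)) → 4
  R → 3
  S → 4
  (R ⋈[c=d] S) → 2
  ρ[f/d]((R ⋈[c=d] S)) → 2
  π[f](ρ[f/d]((R ⋈[c=d] S))) → 2
  (π[f](ρ[f/d](S)) − π[f](ρ[f/d]((R ⋈[c=d] S)))) → 2

|E| = 2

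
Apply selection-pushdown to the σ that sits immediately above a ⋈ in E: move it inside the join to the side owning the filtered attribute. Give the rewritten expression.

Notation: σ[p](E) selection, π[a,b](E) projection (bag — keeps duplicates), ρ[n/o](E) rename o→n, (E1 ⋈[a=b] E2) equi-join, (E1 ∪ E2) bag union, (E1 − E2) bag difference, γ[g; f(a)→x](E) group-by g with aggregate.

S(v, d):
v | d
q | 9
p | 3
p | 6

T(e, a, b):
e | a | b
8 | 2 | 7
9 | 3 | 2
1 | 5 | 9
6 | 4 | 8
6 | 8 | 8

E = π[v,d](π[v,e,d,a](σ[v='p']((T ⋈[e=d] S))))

σ filters on v, owned by the right side.
E' = π[v,d](π[v,e,d,a]((T ⋈[e=d] σ[v='p'](S))))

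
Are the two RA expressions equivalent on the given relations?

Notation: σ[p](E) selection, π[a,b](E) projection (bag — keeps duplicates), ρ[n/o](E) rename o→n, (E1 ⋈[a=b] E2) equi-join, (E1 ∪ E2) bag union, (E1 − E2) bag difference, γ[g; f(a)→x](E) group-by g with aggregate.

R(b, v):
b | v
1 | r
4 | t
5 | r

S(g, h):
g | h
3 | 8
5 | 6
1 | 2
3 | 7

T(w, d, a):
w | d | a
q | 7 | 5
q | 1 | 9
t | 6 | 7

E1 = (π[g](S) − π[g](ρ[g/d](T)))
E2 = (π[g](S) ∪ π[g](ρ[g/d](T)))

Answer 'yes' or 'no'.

E1 subexpression sizes:
  S → 4
  π[g](S) → 4
  T → 3
  ρ[g/d](T) → 3
  π[g](ρ[g/d](T)) → 3
  (π[g](S) − π[g](ρ[g/d](T))) → 3
E2 subexpression sizes:
  S → 4
  π[g](S) → 4
  T → 3
  ρ[g/d](T) → 3
  π[g](ρ[g/d](T)) → 3
  (π[g](S) ∪ π[g](ρ[g/d](T))) → 7

E1 result:
g
3
3
5
E2 result:
g
1
1
3
3
5
6
7
Witness: (6,) appears 0× in E1 but 1× in E2.

no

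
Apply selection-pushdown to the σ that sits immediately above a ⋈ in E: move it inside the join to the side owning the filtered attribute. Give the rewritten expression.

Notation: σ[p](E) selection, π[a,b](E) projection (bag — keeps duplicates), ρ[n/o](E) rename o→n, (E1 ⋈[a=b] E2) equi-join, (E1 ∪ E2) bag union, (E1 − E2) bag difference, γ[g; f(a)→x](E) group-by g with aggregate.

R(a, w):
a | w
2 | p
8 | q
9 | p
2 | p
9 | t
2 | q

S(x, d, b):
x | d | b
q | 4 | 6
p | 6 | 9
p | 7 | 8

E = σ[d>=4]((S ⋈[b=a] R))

σ filters on d, owned by the left side.
E' = (σ[d>=4](S) ⋈[b=a] R)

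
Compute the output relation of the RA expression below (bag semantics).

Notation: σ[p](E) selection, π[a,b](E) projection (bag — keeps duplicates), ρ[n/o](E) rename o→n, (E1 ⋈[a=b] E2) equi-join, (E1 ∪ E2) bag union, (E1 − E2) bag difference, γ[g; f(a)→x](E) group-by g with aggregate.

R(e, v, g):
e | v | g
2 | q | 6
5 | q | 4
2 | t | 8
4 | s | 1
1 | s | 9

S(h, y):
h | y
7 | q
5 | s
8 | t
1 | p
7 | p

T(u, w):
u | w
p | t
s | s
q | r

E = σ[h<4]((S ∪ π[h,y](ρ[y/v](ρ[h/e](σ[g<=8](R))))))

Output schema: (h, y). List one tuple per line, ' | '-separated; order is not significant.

Stepwise |·|:
  S → 5
  R → 5
  σ[g<=8](R) → 4
  ρ[h/e](σ[g<=8](R)) → 4
  ρ[y/v](ρ[h/e](σ[g<=8](R))) → 4
  π[h,y](ρ[y/v](ρ[h/e](σ[g<=8](R)))) → 4
  (S ∪ π[h,y](ρ[y/v](ρ[h/e](σ[g<=8](R))))) → 9
  σ[h<4]((S ∪ π[h,y](ρ[y/v](ρ[h/e](σ[g<=8](R)))))) → 3

== RESULT ==
h | y
1 | p
2 | q
2 | t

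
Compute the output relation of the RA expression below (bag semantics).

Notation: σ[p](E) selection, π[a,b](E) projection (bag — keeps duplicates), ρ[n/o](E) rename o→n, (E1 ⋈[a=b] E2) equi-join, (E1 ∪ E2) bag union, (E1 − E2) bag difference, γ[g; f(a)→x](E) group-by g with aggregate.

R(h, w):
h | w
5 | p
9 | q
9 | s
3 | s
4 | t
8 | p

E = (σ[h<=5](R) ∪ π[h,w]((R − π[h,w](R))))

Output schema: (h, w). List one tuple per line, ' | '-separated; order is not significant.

Per-node cardinality:
  R → 6
  σ[h<=5](R) → 3
  R → 6
  R → 6
  π[h,w](R) → 6
  (R − π[h,w](R)) → 0
  π[h,w]((R − π[h,w](R))) → 0
  (σ[h<=5](R) ∪ π[h,w]((R − π[h,w](R)))) → 3

== RESULT ==
h | w
3 | s
4 | t
5 | p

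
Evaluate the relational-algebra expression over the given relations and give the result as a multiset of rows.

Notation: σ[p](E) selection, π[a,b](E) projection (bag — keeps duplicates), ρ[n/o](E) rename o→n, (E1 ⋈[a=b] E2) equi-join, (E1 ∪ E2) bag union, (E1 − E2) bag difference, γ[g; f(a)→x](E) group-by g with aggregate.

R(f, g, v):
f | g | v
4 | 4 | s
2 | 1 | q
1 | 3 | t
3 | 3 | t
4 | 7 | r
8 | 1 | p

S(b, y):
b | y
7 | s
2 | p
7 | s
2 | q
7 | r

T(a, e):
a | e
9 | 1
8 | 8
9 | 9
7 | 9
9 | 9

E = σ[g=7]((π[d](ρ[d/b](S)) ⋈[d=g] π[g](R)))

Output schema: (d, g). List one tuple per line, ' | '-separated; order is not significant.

Stepwise |·|:
  S → 5
  ρ[d/b](S) → 5
  π[d](ρ[d/b](S)) → 5
  R → 6
  π[g](R) → 6
  (π[d](ρ[d/b](S)) ⋈[d=g] π[g](R)) → 3
  σ[g=7]((π[d](ρ[d/b](S)) ⋈[d=g] π[g](R))) → 3

== RESULT ==
d | g
7 | 7
7 | 7
7 | 7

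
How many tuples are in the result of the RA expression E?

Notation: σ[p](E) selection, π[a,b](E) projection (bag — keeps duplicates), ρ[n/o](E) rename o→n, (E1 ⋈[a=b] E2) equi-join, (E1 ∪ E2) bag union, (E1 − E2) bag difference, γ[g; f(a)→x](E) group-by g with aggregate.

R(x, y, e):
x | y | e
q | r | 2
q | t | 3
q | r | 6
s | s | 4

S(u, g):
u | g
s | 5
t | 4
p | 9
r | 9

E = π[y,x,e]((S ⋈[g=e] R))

Subexpression sizes:
  S → 4
  R → 4
  (S ⋈[g=e] R) → 1
  π[y,x,e]((S ⋈[g=e] R)) → 1

|E| = 1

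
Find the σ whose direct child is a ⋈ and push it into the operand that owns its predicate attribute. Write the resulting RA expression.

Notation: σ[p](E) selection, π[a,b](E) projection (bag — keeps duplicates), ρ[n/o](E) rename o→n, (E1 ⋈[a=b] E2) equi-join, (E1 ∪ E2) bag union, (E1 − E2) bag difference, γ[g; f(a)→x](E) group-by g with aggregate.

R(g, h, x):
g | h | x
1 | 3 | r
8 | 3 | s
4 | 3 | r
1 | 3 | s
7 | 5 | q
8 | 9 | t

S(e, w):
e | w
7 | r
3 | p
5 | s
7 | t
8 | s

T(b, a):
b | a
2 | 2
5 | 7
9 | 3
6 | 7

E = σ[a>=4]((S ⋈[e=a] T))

σ filters on a, owned by the right side.
E' = (S ⋈[e=a] σ[a>=4](T))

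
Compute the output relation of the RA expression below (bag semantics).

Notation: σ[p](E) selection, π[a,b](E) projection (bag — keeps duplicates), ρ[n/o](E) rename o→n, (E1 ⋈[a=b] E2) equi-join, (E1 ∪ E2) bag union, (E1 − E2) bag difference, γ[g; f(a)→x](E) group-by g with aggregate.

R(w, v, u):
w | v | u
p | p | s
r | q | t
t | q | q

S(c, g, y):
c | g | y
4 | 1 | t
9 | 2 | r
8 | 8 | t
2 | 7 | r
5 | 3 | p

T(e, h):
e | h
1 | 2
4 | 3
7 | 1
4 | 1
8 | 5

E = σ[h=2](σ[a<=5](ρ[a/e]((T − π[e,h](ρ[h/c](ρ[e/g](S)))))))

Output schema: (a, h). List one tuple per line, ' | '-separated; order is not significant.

Per-node cardinality:
  T → 5
  S → 5
  ρ[e/g](S) → 5
  ρ[h/c](ρ[e/g](S)) → 5
  π[e,h](ρ[h/c](ρ[e/g](S))) → 5
  (T − π[e,h](ρ[h/c](ρ[e/g](S)))) → 5
  ρ[a/e]((T − π[e,h](ρ[h/c](ρ[e/g](S))))) → 5
  σ[a<=5](ρ[a/e]((T − π[e,h](ρ[h/c](ρ[e/g](S)))))) → 3
  σ[h=2](σ[a<=5](ρ[a/e]((T − π[e,h](ρ[h/c](ρ[e/g](S))))))) → 1

== RESULT ==
a | h
1 | 2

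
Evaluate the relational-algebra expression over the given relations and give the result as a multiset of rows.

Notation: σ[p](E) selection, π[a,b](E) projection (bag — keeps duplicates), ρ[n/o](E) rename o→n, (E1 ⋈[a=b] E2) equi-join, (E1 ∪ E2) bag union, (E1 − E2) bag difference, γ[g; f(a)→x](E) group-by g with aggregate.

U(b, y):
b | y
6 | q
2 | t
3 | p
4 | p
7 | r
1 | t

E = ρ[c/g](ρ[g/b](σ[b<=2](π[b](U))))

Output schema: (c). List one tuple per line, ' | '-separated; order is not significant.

Stepwise |·|:
  U → 6
  π[b](U) → 6
  σ[b<=2](π[b](U)) → 2
  ρ[g/b](σ[b<=2](π[b](U))) → 2
  ρ[c/g](ρ[g/b](σ[b<=2](π[b](U)))) → 2

== RESULT ==
c
1
2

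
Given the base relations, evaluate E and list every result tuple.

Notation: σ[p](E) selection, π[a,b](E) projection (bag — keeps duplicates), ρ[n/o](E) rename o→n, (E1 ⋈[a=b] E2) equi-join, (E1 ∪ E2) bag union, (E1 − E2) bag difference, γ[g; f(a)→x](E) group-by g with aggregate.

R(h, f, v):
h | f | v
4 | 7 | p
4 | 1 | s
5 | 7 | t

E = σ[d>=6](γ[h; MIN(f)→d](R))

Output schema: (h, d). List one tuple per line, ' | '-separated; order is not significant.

Row counts bottom-up:
  R → 3
  γ[h; MIN(f)→d](R) → 2
  σ[d>=6](γ[h; MIN(f)→d](R)) → 1

== RESULT ==
h | d
5 | 7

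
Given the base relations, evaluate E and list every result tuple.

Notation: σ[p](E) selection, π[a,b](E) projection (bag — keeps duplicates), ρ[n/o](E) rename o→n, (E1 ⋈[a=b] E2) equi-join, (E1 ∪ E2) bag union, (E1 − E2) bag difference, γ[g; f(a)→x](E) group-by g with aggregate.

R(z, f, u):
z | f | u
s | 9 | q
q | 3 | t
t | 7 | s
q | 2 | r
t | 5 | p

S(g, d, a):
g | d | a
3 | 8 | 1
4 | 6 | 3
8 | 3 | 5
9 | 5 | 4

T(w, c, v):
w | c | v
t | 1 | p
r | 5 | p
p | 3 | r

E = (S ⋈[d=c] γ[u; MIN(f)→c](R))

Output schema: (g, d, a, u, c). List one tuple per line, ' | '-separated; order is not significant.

Row counts bottom-up:
  S → 4
  R → 5
  γ[u; MIN(f)→c](R) → 5
  (S ⋈[d=c] γ[u; MIN(f)→c](R)) → 2

== RESULT ==
g | d | a | u | c
8 | 3 | 5 | t | 3
9 | 5 | 4 | p | 5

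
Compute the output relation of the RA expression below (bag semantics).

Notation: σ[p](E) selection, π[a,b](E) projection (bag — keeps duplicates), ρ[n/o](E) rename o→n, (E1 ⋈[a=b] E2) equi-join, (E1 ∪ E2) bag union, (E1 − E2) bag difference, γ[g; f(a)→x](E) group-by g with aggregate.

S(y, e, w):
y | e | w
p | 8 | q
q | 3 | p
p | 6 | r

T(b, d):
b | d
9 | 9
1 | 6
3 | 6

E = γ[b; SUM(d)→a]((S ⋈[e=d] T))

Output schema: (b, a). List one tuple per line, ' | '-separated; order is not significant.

Per-node cardinality:
  S → 3
  T → 3
  (S ⋈[e=d] T) → 2
  γ[b; SUM(d)→a]((S ⋈[e=d] T)) → 2

== RESULT ==
b | a
1 | 6
3 | 6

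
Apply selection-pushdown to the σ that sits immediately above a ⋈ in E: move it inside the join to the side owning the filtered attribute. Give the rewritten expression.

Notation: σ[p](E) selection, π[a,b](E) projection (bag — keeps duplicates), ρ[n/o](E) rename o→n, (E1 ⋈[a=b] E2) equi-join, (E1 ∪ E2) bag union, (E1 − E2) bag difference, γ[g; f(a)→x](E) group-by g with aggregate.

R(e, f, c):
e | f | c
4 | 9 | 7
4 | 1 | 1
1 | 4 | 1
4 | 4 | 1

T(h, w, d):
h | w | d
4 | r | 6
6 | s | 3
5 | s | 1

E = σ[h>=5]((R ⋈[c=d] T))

σ filters on h, owned by the right side.
E' = (R ⋈[c=d] σ[h>=5](T))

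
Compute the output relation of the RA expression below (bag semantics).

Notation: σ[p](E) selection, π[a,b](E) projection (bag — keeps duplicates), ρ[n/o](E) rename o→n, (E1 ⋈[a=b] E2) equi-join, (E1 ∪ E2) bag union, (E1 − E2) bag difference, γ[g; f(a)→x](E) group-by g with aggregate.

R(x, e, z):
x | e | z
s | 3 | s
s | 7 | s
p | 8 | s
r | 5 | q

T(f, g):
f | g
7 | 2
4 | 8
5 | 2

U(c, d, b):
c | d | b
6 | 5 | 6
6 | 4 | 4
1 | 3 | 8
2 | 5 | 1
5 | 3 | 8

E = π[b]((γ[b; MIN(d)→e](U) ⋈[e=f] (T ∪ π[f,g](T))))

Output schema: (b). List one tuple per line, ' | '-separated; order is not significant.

Row counts bottom-up:
  U → 5
  γ[b; MIN(d)→e](U) → 4
  T → 3
  T → 3
  π[f,g](T) → 3
  (T ∪ π[f,g](T)) → 6
  (γ[b; MIN(d)→e](U) ⋈[e=f] (T ∪ π[f,g](T))) → 6
  π[b]((γ[b; MIN(d)→e](U) ⋈[e=f] (T ∪ π[f,g](T)))) → 6

== RESULT ==
b
1
1
4
4
6
6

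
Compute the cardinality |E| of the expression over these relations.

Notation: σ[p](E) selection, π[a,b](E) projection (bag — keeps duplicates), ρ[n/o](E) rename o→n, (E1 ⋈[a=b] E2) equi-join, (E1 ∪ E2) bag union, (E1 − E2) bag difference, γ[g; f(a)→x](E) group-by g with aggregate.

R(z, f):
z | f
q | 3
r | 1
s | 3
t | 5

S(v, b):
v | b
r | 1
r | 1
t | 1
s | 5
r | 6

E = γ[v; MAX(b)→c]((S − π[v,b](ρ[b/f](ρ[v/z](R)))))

Row counts bottom-up:
  S → 5
  R → 4
  ρ[v/z](R) → 4
  ρ[b/f](ρ[v/z](R)) → 4
  π[v,b](ρ[b/f](ρ[v/z](R))) → 4
  (S − π[v,b](ρ[b/f](ρ[v/z](R)))) → 4
  γ[v; MAX(b)→c]((S − π[v,b](ρ[b/f](ρ[v/z](R))))) → 3

|E| = 3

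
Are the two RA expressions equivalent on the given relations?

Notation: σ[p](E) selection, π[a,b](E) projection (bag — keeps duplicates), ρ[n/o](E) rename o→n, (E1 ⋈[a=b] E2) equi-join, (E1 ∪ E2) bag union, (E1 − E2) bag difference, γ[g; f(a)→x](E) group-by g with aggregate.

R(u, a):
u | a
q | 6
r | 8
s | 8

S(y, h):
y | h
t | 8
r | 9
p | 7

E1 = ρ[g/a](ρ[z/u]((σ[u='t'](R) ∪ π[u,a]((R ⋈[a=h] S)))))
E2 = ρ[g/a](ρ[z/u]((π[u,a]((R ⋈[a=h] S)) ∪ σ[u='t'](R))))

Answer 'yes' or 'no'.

E1 stepwise |·|:
  R → 3
  σ[u='t'](R) → 0
  R → 3
  S → 3
  (R ⋈[a=h] S) → 2
  π[u,a]((R ⋈[a=h] S)) → 2
  (σ[u='t'](R) ∪ π[u,a]((R ⋈[a=h] S))) → 2
  ρ[z/u]((σ[u='t'](R) ∪ π[u,a]((R ⋈[a=h] S)))) → 2
  ρ[g/a](ρ[z/u]((σ[u='t'](R) ∪ π[u,a]((R ⋈[a=h] S))))) → 2
E2 stepwise |·|:
  R → 3
  S → 3
  (R ⋈[a=h] S) → 2
  π[u,a]((R ⋈[a=h] S)) → 2
  R → 3
  σ[u='t'](R) → 0
  (π[u,a]((R ⋈[a=h] S)) ∪ σ[u='t'](R)) → 2
  ρ[z/u]((π[u,a]((R ⋈[a=h] S)) ∪ σ[u='t'](R))) → 2
  ρ[g/a](ρ[z/u]((π[u,a]((R ⋈[a=h] S)) ∪ σ[u='t'](R)))) → 2

E1 and E2 produce the same multiset:
z | g
r | 8
s | 8

yes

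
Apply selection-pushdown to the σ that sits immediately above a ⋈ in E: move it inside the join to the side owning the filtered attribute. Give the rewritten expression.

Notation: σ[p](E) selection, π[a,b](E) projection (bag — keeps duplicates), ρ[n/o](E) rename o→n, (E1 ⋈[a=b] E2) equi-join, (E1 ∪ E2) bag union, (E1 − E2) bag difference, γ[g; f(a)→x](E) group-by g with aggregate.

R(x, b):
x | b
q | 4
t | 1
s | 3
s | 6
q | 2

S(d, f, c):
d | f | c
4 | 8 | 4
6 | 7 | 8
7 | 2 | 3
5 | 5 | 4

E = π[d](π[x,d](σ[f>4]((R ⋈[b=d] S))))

σ filters on f, owned by the right side.
E' = π[d](π[x,d]((R ⋈[b=d] σ[f>4](S))))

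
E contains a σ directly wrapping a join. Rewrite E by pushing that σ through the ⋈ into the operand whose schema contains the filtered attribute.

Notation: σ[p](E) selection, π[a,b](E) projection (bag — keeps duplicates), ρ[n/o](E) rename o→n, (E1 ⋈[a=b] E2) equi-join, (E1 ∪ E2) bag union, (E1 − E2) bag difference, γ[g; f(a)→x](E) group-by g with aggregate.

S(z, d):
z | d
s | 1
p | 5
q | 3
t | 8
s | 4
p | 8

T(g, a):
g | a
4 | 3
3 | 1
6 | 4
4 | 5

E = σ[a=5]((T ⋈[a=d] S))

σ filters on a, owned by the left side.
E' = (σ[a=5](T) ⋈[a=d] S)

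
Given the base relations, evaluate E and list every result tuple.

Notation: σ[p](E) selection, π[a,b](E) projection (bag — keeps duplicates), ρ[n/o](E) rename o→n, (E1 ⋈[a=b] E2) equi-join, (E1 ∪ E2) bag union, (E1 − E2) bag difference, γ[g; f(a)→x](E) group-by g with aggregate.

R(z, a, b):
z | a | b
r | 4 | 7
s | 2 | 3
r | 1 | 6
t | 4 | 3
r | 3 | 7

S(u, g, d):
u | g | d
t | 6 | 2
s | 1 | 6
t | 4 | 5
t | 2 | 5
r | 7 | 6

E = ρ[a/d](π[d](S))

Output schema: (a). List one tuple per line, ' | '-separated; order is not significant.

Row counts bottom-up:
  S → 5
  π[d](S) → 5
  ρ[a/d](π[d](S)) → 5

== RESULT ==
a
2
5
5
6
6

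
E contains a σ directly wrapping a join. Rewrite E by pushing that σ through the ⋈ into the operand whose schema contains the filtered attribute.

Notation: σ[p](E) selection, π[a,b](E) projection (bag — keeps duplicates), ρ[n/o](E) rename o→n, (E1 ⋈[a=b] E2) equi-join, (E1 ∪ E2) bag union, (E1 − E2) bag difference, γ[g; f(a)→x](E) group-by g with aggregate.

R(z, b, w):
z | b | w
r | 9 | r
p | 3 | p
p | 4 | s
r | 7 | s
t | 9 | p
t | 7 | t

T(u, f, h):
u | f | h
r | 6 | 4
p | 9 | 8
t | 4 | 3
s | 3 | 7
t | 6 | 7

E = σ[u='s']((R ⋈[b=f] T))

σ filters on u, owned by the right side.
E' = (R ⋈[b=f] σ[u='s'](T))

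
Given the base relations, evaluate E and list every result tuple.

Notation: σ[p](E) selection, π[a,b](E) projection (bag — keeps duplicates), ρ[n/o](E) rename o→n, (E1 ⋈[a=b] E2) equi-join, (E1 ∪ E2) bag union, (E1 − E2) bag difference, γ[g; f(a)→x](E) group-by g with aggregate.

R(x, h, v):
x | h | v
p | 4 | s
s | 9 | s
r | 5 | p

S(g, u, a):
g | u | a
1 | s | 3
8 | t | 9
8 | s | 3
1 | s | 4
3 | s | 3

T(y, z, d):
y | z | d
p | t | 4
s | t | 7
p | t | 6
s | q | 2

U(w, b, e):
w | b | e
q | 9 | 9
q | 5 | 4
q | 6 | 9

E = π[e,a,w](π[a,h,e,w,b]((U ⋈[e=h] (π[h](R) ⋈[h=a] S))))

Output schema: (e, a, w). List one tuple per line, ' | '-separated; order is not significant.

Row counts bottom-up:
  U → 3
  R → 3
  π[h](R) → 3
  S → 5
  (π[h](R) ⋈[h=a] S) → 2
  (U ⋈[e=h] (π[h](R) ⋈[h=a] S)) → 3
  π[a,h,e,w,b]((U ⋈[e=h] (π[h](R) ⋈[h=a] S))) → 3
  π[e,a,w](π[a,h,e,w,b]((U ⋈[e=h] (π[h](R) ⋈[h=a] S)))) → 3

== RESULT ==
e | a | w
4 | 4 | q
9 | 9 | q
9 | 9 | q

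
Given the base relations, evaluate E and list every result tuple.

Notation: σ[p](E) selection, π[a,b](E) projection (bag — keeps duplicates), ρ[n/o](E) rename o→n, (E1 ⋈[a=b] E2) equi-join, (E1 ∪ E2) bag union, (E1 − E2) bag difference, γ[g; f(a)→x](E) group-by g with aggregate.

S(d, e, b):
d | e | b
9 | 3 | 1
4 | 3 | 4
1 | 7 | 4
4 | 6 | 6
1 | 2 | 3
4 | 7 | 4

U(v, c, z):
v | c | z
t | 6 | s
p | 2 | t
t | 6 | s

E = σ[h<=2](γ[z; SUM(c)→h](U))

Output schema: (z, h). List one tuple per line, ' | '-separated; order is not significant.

Per-node cardinality:
  U → 3
  γ[z; SUM(c)→h](U) → 2
  σ[h<=2](γ[z; SUM(c)→h](U)) → 1

== RESULT ==
z | h
t | 2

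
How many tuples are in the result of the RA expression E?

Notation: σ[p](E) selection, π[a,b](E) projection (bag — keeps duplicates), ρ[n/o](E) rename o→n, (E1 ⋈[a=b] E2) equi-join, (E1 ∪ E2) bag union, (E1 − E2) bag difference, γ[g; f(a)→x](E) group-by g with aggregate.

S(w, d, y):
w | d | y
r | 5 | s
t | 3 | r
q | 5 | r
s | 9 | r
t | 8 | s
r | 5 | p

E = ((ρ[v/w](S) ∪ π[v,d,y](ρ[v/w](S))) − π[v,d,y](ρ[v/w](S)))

Row counts bottom-up:
  S → 6
  ρ[v/w](S) → 6
  S → 6
  ρ[v/w](S) → 6
  π[v,d,y](ρ[v/w](S)) → 6
  (ρ[v/w](S) ∪ π[v,d,y](ρ[v/w](S))) → 12
  S → 6
  ρ[v/w](S) → 6
  π[v,d,y](ρ[v/w](S)) → 6
  ((ρ[v/w](S) ∪ π[v,d,y](ρ[v/w](S))) − π[v,d,y](ρ[v/w](S))) → 6

|E| = 6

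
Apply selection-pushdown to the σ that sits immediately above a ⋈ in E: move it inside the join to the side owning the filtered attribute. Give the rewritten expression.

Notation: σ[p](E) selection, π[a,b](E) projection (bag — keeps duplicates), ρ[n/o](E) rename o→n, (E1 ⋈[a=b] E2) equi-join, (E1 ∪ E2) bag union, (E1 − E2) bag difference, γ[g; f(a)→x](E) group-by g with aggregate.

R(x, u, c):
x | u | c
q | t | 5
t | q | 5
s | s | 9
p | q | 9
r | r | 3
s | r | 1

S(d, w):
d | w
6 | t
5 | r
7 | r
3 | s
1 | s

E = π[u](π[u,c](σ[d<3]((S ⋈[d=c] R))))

σ filters on d, owned by the left side.
E' = π[u](π[u,c]((σ[d<3](S) ⋈[d=c] R)))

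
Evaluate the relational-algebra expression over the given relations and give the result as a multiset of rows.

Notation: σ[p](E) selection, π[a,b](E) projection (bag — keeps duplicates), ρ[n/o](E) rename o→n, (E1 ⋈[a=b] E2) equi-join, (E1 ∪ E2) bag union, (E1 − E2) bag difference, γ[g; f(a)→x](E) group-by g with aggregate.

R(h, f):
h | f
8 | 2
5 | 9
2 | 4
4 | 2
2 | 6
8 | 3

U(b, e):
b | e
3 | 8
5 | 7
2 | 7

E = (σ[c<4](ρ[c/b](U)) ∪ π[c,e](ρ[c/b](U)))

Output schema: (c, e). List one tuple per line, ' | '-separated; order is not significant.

Subexpression sizes:
  U → 3
  ρ[c/b](U) → 3
  σ[c<4](ρ[c/b](U)) → 2
  U → 3
  ρ[c/b](U) → 3
  π[c,e](ρ[c/b](U)) → 3
  (σ[c<4](ρ[c/b](U)) ∪ π[c,e](ρ[c/b](U))) → 5

== RESULT ==
c | e
2 | 7
2 | 7
3 | 8
3 | 8
5 | 7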